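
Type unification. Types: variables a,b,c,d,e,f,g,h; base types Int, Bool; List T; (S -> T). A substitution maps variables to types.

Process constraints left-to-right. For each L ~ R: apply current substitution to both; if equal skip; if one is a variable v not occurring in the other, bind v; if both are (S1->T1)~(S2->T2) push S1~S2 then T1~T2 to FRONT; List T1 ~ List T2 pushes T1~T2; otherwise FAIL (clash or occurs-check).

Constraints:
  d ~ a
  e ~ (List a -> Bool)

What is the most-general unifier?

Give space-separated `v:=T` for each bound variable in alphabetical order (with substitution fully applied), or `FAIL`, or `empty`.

step 1: unify d ~ a  [subst: {-} | 1 pending]
  bind d := a
step 2: unify e ~ (List a -> Bool)  [subst: {d:=a} | 0 pending]
  bind e := (List a -> Bool)

Answer: d:=a e:=(List a -> Bool)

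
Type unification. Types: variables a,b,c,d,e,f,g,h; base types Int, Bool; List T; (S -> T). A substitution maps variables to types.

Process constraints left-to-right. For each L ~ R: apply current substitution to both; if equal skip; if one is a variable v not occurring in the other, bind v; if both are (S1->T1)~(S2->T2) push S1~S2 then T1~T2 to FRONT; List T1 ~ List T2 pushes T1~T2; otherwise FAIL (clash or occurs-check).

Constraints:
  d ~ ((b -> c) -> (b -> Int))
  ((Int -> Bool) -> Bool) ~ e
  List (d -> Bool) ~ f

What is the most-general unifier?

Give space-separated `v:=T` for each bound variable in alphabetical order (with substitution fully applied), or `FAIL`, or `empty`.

Answer: d:=((b -> c) -> (b -> Int)) e:=((Int -> Bool) -> Bool) f:=List (((b -> c) -> (b -> Int)) -> Bool)

Derivation:
step 1: unify d ~ ((b -> c) -> (b -> Int))  [subst: {-} | 2 pending]
  bind d := ((b -> c) -> (b -> Int))
step 2: unify ((Int -> Bool) -> Bool) ~ e  [subst: {d:=((b -> c) -> (b -> Int))} | 1 pending]
  bind e := ((Int -> Bool) -> Bool)
step 3: unify List (((b -> c) -> (b -> Int)) -> Bool) ~ f  [subst: {d:=((b -> c) -> (b -> Int)), e:=((Int -> Bool) -> Bool)} | 0 pending]
  bind f := List (((b -> c) -> (b -> Int)) -> Bool)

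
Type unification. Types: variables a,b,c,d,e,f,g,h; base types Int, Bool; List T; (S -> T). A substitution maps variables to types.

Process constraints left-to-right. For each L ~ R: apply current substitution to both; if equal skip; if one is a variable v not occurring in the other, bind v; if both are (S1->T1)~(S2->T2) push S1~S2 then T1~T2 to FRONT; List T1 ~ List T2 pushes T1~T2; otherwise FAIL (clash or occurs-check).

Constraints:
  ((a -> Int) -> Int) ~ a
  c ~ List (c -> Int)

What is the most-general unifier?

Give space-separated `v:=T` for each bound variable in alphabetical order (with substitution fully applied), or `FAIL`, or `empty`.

step 1: unify ((a -> Int) -> Int) ~ a  [subst: {-} | 1 pending]
  occurs-check fail

Answer: FAIL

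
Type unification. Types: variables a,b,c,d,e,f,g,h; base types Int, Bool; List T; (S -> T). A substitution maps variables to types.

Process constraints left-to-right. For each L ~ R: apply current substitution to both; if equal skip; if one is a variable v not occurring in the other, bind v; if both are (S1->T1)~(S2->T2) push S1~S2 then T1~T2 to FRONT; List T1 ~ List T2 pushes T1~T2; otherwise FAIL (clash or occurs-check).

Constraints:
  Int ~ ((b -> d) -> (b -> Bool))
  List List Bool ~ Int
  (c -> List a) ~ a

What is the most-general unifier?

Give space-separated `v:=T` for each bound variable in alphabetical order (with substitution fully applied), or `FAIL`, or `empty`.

Answer: FAIL

Derivation:
step 1: unify Int ~ ((b -> d) -> (b -> Bool))  [subst: {-} | 2 pending]
  clash: Int vs ((b -> d) -> (b -> Bool))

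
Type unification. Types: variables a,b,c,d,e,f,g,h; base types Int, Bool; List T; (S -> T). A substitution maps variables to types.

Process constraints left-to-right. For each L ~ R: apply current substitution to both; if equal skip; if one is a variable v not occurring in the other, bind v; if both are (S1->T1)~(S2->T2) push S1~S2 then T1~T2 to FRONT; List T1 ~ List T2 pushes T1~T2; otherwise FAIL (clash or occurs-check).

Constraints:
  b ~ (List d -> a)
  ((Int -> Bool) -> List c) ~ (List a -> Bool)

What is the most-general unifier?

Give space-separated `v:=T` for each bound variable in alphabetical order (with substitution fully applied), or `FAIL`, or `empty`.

step 1: unify b ~ (List d -> a)  [subst: {-} | 1 pending]
  bind b := (List d -> a)
step 2: unify ((Int -> Bool) -> List c) ~ (List a -> Bool)  [subst: {b:=(List d -> a)} | 0 pending]
  -> decompose arrow: push (Int -> Bool)~List a, List c~Bool
step 3: unify (Int -> Bool) ~ List a  [subst: {b:=(List d -> a)} | 1 pending]
  clash: (Int -> Bool) vs List a

Answer: FAIL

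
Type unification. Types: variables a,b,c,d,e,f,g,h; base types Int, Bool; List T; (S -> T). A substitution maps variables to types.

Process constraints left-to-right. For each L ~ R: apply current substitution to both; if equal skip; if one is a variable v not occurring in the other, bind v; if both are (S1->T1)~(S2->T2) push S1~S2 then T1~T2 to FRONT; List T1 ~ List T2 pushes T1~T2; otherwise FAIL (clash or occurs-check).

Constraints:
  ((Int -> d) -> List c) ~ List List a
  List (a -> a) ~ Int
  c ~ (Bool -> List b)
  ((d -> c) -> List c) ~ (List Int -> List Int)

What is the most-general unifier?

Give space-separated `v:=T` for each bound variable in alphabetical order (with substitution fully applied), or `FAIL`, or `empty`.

Answer: FAIL

Derivation:
step 1: unify ((Int -> d) -> List c) ~ List List a  [subst: {-} | 3 pending]
  clash: ((Int -> d) -> List c) vs List List a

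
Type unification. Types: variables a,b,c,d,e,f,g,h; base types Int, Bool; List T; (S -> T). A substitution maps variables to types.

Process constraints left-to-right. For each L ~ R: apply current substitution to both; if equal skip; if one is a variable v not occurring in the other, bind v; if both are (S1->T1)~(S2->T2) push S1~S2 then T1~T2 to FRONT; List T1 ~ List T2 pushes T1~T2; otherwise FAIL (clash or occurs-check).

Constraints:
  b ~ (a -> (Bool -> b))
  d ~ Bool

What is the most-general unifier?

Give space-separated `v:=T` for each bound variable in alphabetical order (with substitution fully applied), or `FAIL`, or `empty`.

Answer: FAIL

Derivation:
step 1: unify b ~ (a -> (Bool -> b))  [subst: {-} | 1 pending]
  occurs-check fail: b in (a -> (Bool -> b))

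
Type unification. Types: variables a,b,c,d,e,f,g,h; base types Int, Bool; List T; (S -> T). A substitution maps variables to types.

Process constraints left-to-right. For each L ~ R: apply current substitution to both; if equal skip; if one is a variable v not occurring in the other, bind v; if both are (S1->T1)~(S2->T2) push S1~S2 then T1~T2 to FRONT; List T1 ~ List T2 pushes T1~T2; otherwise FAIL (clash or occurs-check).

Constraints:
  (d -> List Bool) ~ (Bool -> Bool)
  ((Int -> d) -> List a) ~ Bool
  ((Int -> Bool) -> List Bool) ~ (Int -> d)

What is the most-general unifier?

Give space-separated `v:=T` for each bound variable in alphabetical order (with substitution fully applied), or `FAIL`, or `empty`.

step 1: unify (d -> List Bool) ~ (Bool -> Bool)  [subst: {-} | 2 pending]
  -> decompose arrow: push d~Bool, List Bool~Bool
step 2: unify d ~ Bool  [subst: {-} | 3 pending]
  bind d := Bool
step 3: unify List Bool ~ Bool  [subst: {d:=Bool} | 2 pending]
  clash: List Bool vs Bool

Answer: FAIL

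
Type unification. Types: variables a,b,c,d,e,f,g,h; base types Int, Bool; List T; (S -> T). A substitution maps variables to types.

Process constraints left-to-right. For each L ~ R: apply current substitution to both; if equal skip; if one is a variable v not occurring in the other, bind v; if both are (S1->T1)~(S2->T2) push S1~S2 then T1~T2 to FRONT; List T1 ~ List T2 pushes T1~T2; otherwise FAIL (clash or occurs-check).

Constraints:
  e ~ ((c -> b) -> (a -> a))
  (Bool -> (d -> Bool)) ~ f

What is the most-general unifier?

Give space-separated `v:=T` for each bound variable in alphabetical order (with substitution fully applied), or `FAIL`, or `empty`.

Answer: e:=((c -> b) -> (a -> a)) f:=(Bool -> (d -> Bool))

Derivation:
step 1: unify e ~ ((c -> b) -> (a -> a))  [subst: {-} | 1 pending]
  bind e := ((c -> b) -> (a -> a))
step 2: unify (Bool -> (d -> Bool)) ~ f  [subst: {e:=((c -> b) -> (a -> a))} | 0 pending]
  bind f := (Bool -> (d -> Bool))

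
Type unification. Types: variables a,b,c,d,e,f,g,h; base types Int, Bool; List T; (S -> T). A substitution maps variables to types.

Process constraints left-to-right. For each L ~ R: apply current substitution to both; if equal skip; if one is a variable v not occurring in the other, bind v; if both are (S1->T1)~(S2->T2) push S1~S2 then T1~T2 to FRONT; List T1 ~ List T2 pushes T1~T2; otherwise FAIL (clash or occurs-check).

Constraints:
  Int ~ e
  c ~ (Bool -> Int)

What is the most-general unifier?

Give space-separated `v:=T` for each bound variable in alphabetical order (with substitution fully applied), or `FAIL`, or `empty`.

Answer: c:=(Bool -> Int) e:=Int

Derivation:
step 1: unify Int ~ e  [subst: {-} | 1 pending]
  bind e := Int
step 2: unify c ~ (Bool -> Int)  [subst: {e:=Int} | 0 pending]
  bind c := (Bool -> Int)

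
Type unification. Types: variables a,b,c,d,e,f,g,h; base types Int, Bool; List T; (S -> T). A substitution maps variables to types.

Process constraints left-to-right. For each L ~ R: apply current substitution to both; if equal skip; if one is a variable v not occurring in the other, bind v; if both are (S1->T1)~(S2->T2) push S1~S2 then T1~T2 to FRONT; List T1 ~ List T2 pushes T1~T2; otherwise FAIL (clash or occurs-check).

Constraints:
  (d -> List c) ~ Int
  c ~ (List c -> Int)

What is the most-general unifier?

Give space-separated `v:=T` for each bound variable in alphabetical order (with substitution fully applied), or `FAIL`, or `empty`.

Answer: FAIL

Derivation:
step 1: unify (d -> List c) ~ Int  [subst: {-} | 1 pending]
  clash: (d -> List c) vs Int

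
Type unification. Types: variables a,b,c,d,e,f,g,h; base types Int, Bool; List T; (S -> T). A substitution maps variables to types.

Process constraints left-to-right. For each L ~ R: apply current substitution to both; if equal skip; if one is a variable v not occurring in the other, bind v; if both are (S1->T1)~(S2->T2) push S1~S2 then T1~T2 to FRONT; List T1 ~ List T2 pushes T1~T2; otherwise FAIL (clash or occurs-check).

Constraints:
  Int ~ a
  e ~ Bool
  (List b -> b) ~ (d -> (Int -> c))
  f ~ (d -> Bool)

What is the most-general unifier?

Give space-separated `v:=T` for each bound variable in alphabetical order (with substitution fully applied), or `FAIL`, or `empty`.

Answer: a:=Int b:=(Int -> c) d:=List (Int -> c) e:=Bool f:=(List (Int -> c) -> Bool)

Derivation:
step 1: unify Int ~ a  [subst: {-} | 3 pending]
  bind a := Int
step 2: unify e ~ Bool  [subst: {a:=Int} | 2 pending]
  bind e := Bool
step 3: unify (List b -> b) ~ (d -> (Int -> c))  [subst: {a:=Int, e:=Bool} | 1 pending]
  -> decompose arrow: push List b~d, b~(Int -> c)
step 4: unify List b ~ d  [subst: {a:=Int, e:=Bool} | 2 pending]
  bind d := List b
step 5: unify b ~ (Int -> c)  [subst: {a:=Int, e:=Bool, d:=List b} | 1 pending]
  bind b := (Int -> c)
step 6: unify f ~ (List (Int -> c) -> Bool)  [subst: {a:=Int, e:=Bool, d:=List b, b:=(Int -> c)} | 0 pending]
  bind f := (List (Int -> c) -> Bool)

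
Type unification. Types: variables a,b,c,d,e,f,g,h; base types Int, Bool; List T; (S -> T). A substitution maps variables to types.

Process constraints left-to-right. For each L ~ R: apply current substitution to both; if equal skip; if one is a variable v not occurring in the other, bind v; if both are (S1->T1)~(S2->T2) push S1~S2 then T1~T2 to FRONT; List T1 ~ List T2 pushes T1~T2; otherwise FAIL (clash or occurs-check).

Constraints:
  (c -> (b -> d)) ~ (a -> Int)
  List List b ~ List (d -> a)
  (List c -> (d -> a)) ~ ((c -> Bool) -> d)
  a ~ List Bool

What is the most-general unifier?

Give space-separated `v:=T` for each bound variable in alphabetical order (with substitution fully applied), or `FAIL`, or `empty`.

step 1: unify (c -> (b -> d)) ~ (a -> Int)  [subst: {-} | 3 pending]
  -> decompose arrow: push c~a, (b -> d)~Int
step 2: unify c ~ a  [subst: {-} | 4 pending]
  bind c := a
step 3: unify (b -> d) ~ Int  [subst: {c:=a} | 3 pending]
  clash: (b -> d) vs Int

Answer: FAIL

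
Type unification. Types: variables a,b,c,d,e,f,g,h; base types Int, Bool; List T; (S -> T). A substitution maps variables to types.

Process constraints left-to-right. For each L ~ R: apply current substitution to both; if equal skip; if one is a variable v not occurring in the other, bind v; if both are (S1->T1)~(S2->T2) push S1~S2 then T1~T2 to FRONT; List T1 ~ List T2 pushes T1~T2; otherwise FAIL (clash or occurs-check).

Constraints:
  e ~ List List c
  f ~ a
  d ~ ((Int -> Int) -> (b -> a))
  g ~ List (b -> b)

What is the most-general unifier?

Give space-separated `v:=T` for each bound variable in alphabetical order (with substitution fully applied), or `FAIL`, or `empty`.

step 1: unify e ~ List List c  [subst: {-} | 3 pending]
  bind e := List List c
step 2: unify f ~ a  [subst: {e:=List List c} | 2 pending]
  bind f := a
step 3: unify d ~ ((Int -> Int) -> (b -> a))  [subst: {e:=List List c, f:=a} | 1 pending]
  bind d := ((Int -> Int) -> (b -> a))
step 4: unify g ~ List (b -> b)  [subst: {e:=List List c, f:=a, d:=((Int -> Int) -> (b -> a))} | 0 pending]
  bind g := List (b -> b)

Answer: d:=((Int -> Int) -> (b -> a)) e:=List List c f:=a g:=List (b -> b)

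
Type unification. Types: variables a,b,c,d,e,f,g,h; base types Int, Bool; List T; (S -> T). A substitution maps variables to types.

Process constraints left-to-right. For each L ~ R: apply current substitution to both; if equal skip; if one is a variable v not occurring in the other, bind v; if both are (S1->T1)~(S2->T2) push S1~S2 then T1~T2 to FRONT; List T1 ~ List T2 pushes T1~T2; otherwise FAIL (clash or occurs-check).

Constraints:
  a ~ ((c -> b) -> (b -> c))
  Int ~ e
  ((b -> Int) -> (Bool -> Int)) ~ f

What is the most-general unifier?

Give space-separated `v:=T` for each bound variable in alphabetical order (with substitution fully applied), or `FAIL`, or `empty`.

step 1: unify a ~ ((c -> b) -> (b -> c))  [subst: {-} | 2 pending]
  bind a := ((c -> b) -> (b -> c))
step 2: unify Int ~ e  [subst: {a:=((c -> b) -> (b -> c))} | 1 pending]
  bind e := Int
step 3: unify ((b -> Int) -> (Bool -> Int)) ~ f  [subst: {a:=((c -> b) -> (b -> c)), e:=Int} | 0 pending]
  bind f := ((b -> Int) -> (Bool -> Int))

Answer: a:=((c -> b) -> (b -> c)) e:=Int f:=((b -> Int) -> (Bool -> Int))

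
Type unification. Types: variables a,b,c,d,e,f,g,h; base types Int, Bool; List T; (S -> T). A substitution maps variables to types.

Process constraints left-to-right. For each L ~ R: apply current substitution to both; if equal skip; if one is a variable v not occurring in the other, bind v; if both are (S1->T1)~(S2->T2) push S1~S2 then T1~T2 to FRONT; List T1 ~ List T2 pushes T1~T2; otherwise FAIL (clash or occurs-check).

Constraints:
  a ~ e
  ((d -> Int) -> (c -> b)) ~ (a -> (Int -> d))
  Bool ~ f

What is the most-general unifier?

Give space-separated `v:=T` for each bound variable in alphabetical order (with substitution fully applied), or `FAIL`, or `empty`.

step 1: unify a ~ e  [subst: {-} | 2 pending]
  bind a := e
step 2: unify ((d -> Int) -> (c -> b)) ~ (e -> (Int -> d))  [subst: {a:=e} | 1 pending]
  -> decompose arrow: push (d -> Int)~e, (c -> b)~(Int -> d)
step 3: unify (d -> Int) ~ e  [subst: {a:=e} | 2 pending]
  bind e := (d -> Int)
step 4: unify (c -> b) ~ (Int -> d)  [subst: {a:=e, e:=(d -> Int)} | 1 pending]
  -> decompose arrow: push c~Int, b~d
step 5: unify c ~ Int  [subst: {a:=e, e:=(d -> Int)} | 2 pending]
  bind c := Int
step 6: unify b ~ d  [subst: {a:=e, e:=(d -> Int), c:=Int} | 1 pending]
  bind b := d
step 7: unify Bool ~ f  [subst: {a:=e, e:=(d -> Int), c:=Int, b:=d} | 0 pending]
  bind f := Bool

Answer: a:=(d -> Int) b:=d c:=Int e:=(d -> Int) f:=Bool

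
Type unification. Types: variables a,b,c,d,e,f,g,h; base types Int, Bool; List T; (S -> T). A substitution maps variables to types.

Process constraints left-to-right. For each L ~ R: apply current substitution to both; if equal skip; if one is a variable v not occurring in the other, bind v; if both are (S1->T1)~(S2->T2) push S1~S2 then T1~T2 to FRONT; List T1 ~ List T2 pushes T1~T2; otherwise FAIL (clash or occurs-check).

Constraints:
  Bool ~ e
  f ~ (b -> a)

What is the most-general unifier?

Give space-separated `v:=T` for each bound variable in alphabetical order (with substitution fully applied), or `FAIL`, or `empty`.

Answer: e:=Bool f:=(b -> a)

Derivation:
step 1: unify Bool ~ e  [subst: {-} | 1 pending]
  bind e := Bool
step 2: unify f ~ (b -> a)  [subst: {e:=Bool} | 0 pending]
  bind f := (b -> a)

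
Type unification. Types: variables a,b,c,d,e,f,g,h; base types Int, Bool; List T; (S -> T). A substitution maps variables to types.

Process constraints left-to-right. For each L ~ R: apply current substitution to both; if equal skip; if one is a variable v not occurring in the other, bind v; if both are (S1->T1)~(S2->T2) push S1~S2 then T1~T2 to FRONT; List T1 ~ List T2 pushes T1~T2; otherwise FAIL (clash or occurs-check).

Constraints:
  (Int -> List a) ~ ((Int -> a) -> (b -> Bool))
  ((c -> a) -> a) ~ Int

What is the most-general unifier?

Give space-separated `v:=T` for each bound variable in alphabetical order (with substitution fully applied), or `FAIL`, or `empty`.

Answer: FAIL

Derivation:
step 1: unify (Int -> List a) ~ ((Int -> a) -> (b -> Bool))  [subst: {-} | 1 pending]
  -> decompose arrow: push Int~(Int -> a), List a~(b -> Bool)
step 2: unify Int ~ (Int -> a)  [subst: {-} | 2 pending]
  clash: Int vs (Int -> a)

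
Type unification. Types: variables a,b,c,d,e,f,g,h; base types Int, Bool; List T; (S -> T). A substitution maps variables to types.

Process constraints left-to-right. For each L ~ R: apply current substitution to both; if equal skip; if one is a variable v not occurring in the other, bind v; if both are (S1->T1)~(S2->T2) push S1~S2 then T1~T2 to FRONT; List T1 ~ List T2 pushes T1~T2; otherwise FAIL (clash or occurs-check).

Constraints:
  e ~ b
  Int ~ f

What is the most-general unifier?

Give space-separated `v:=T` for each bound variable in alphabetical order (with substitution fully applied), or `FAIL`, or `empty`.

Answer: e:=b f:=Int

Derivation:
step 1: unify e ~ b  [subst: {-} | 1 pending]
  bind e := b
step 2: unify Int ~ f  [subst: {e:=b} | 0 pending]
  bind f := Int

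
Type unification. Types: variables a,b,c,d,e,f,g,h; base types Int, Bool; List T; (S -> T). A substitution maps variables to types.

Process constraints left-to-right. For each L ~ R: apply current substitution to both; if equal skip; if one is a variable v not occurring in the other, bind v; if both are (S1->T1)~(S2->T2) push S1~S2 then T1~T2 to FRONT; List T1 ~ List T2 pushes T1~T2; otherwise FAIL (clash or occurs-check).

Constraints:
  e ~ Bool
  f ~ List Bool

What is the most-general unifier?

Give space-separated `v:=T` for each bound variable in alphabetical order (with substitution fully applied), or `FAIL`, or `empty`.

Answer: e:=Bool f:=List Bool

Derivation:
step 1: unify e ~ Bool  [subst: {-} | 1 pending]
  bind e := Bool
step 2: unify f ~ List Bool  [subst: {e:=Bool} | 0 pending]
  bind f := List Bool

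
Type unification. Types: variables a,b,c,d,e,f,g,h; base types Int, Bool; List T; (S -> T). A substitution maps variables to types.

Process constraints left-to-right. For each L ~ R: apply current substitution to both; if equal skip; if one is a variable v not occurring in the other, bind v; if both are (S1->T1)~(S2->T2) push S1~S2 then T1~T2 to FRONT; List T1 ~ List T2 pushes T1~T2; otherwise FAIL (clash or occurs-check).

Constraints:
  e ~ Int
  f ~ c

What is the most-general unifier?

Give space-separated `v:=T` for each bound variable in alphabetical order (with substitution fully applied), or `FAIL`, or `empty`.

step 1: unify e ~ Int  [subst: {-} | 1 pending]
  bind e := Int
step 2: unify f ~ c  [subst: {e:=Int} | 0 pending]
  bind f := c

Answer: e:=Int f:=c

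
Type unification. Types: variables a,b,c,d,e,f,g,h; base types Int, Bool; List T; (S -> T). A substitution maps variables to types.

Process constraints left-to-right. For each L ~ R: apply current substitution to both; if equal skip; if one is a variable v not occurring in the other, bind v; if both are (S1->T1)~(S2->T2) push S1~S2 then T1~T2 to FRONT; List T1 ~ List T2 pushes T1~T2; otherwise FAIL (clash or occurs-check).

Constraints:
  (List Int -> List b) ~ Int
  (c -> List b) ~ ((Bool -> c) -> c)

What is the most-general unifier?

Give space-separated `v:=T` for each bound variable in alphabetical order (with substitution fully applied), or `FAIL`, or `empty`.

step 1: unify (List Int -> List b) ~ Int  [subst: {-} | 1 pending]
  clash: (List Int -> List b) vs Int

Answer: FAIL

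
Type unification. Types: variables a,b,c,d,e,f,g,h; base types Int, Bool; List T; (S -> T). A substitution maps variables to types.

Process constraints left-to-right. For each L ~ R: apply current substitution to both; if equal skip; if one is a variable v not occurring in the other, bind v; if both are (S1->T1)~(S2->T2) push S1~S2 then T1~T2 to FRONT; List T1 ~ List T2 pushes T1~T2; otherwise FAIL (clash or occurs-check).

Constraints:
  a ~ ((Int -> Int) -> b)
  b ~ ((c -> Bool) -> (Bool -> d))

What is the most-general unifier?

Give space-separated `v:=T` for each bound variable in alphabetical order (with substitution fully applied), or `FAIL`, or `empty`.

Answer: a:=((Int -> Int) -> ((c -> Bool) -> (Bool -> d))) b:=((c -> Bool) -> (Bool -> d))

Derivation:
step 1: unify a ~ ((Int -> Int) -> b)  [subst: {-} | 1 pending]
  bind a := ((Int -> Int) -> b)
step 2: unify b ~ ((c -> Bool) -> (Bool -> d))  [subst: {a:=((Int -> Int) -> b)} | 0 pending]
  bind b := ((c -> Bool) -> (Bool -> d))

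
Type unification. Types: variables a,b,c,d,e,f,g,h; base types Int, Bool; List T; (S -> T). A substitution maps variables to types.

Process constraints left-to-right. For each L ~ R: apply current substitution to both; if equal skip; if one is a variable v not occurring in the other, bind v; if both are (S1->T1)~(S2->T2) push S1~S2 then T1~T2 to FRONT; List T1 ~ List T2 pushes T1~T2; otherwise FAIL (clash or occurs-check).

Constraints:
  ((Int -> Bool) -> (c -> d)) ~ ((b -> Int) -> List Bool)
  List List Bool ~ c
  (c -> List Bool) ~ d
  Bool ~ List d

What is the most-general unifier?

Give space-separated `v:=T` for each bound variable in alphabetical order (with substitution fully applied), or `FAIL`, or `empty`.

step 1: unify ((Int -> Bool) -> (c -> d)) ~ ((b -> Int) -> List Bool)  [subst: {-} | 3 pending]
  -> decompose arrow: push (Int -> Bool)~(b -> Int), (c -> d)~List Bool
step 2: unify (Int -> Bool) ~ (b -> Int)  [subst: {-} | 4 pending]
  -> decompose arrow: push Int~b, Bool~Int
step 3: unify Int ~ b  [subst: {-} | 5 pending]
  bind b := Int
step 4: unify Bool ~ Int  [subst: {b:=Int} | 4 pending]
  clash: Bool vs Int

Answer: FAIL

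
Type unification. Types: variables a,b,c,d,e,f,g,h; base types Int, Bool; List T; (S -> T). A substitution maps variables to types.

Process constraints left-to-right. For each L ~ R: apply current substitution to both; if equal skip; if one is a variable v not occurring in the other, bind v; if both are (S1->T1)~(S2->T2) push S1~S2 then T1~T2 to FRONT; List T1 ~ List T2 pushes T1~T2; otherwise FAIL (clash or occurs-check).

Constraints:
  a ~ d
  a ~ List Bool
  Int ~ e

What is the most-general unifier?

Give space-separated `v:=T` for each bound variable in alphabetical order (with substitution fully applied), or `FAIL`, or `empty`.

Answer: a:=List Bool d:=List Bool e:=Int

Derivation:
step 1: unify a ~ d  [subst: {-} | 2 pending]
  bind a := d
step 2: unify d ~ List Bool  [subst: {a:=d} | 1 pending]
  bind d := List Bool
step 3: unify Int ~ e  [subst: {a:=d, d:=List Bool} | 0 pending]
  bind e := Int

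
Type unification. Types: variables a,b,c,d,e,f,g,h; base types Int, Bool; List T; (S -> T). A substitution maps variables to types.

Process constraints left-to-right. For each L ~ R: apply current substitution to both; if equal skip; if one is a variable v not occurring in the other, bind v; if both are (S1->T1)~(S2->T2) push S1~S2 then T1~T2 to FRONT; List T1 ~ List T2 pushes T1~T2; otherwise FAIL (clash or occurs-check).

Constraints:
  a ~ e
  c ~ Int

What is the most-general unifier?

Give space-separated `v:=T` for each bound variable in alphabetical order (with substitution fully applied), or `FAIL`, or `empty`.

Answer: a:=e c:=Int

Derivation:
step 1: unify a ~ e  [subst: {-} | 1 pending]
  bind a := e
step 2: unify c ~ Int  [subst: {a:=e} | 0 pending]
  bind c := Int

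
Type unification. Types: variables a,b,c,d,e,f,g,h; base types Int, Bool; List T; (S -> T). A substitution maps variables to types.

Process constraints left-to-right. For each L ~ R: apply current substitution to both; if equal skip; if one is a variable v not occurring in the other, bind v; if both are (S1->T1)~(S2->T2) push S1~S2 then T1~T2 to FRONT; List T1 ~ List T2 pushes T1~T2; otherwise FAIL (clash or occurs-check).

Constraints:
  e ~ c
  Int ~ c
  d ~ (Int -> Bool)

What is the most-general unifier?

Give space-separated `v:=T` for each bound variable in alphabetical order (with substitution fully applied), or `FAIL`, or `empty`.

step 1: unify e ~ c  [subst: {-} | 2 pending]
  bind e := c
step 2: unify Int ~ c  [subst: {e:=c} | 1 pending]
  bind c := Int
step 3: unify d ~ (Int -> Bool)  [subst: {e:=c, c:=Int} | 0 pending]
  bind d := (Int -> Bool)

Answer: c:=Int d:=(Int -> Bool) e:=Int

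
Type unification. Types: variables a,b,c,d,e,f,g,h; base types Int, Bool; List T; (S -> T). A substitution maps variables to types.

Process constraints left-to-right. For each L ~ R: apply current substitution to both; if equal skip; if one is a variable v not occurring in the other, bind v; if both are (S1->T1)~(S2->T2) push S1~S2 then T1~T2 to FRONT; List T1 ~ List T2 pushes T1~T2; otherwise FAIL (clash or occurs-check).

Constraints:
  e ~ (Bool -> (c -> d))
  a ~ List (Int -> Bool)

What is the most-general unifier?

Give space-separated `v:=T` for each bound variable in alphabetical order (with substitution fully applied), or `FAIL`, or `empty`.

Answer: a:=List (Int -> Bool) e:=(Bool -> (c -> d))

Derivation:
step 1: unify e ~ (Bool -> (c -> d))  [subst: {-} | 1 pending]
  bind e := (Bool -> (c -> d))
step 2: unify a ~ List (Int -> Bool)  [subst: {e:=(Bool -> (c -> d))} | 0 pending]
  bind a := List (Int -> Bool)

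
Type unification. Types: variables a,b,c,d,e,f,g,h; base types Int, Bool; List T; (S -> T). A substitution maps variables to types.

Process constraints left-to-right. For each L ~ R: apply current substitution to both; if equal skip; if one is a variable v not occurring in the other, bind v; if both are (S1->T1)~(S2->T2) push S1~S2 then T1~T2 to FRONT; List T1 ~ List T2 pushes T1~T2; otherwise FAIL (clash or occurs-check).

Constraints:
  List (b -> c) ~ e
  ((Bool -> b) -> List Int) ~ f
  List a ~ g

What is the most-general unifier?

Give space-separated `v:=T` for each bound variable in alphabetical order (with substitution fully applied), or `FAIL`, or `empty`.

Answer: e:=List (b -> c) f:=((Bool -> b) -> List Int) g:=List a

Derivation:
step 1: unify List (b -> c) ~ e  [subst: {-} | 2 pending]
  bind e := List (b -> c)
step 2: unify ((Bool -> b) -> List Int) ~ f  [subst: {e:=List (b -> c)} | 1 pending]
  bind f := ((Bool -> b) -> List Int)
step 3: unify List a ~ g  [subst: {e:=List (b -> c), f:=((Bool -> b) -> List Int)} | 0 pending]
  bind g := List a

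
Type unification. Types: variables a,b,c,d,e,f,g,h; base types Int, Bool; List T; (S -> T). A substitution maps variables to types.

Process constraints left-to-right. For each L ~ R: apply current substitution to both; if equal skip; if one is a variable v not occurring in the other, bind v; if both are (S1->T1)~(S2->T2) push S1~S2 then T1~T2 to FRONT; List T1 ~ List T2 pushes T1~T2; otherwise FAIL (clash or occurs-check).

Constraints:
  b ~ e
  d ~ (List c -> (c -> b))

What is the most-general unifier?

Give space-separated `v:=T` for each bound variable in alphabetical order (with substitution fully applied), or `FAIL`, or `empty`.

step 1: unify b ~ e  [subst: {-} | 1 pending]
  bind b := e
step 2: unify d ~ (List c -> (c -> e))  [subst: {b:=e} | 0 pending]
  bind d := (List c -> (c -> e))

Answer: b:=e d:=(List c -> (c -> e))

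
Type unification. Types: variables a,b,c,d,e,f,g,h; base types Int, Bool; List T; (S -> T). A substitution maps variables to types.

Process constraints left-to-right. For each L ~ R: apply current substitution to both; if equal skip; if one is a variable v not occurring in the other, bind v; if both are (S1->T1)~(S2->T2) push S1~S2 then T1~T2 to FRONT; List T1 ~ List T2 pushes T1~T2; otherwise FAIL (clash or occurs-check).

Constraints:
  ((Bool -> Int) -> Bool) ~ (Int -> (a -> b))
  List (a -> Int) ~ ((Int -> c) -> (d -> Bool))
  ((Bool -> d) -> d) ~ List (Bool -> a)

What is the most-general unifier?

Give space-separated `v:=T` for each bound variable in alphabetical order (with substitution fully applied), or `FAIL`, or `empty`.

Answer: FAIL

Derivation:
step 1: unify ((Bool -> Int) -> Bool) ~ (Int -> (a -> b))  [subst: {-} | 2 pending]
  -> decompose arrow: push (Bool -> Int)~Int, Bool~(a -> b)
step 2: unify (Bool -> Int) ~ Int  [subst: {-} | 3 pending]
  clash: (Bool -> Int) vs Int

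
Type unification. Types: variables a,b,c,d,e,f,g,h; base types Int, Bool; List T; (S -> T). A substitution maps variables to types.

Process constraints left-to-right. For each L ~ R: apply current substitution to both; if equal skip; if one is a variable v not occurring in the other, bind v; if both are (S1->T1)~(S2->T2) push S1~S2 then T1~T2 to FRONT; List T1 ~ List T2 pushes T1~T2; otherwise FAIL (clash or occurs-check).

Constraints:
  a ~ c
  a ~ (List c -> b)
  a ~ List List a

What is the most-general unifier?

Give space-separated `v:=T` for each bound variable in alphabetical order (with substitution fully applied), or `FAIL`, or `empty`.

step 1: unify a ~ c  [subst: {-} | 2 pending]
  bind a := c
step 2: unify c ~ (List c -> b)  [subst: {a:=c} | 1 pending]
  occurs-check fail: c in (List c -> b)

Answer: FAIL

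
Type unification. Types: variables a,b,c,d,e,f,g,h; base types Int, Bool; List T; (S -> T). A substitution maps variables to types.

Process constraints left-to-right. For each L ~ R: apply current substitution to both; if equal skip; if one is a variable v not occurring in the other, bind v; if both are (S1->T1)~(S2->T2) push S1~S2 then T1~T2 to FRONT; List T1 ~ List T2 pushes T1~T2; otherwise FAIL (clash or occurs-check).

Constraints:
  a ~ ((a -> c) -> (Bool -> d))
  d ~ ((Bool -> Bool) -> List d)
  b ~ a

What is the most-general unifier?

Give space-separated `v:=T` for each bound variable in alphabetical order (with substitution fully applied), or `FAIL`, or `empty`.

Answer: FAIL

Derivation:
step 1: unify a ~ ((a -> c) -> (Bool -> d))  [subst: {-} | 2 pending]
  occurs-check fail: a in ((a -> c) -> (Bool -> d))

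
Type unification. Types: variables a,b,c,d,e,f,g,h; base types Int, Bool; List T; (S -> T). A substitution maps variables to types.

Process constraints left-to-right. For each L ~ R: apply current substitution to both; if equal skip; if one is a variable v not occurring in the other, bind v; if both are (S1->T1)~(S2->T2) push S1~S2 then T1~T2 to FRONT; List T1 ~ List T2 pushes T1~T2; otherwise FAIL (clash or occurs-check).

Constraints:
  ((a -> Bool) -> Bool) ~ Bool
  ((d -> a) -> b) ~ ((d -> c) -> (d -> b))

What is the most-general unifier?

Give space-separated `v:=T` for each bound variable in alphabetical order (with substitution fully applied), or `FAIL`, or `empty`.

step 1: unify ((a -> Bool) -> Bool) ~ Bool  [subst: {-} | 1 pending]
  clash: ((a -> Bool) -> Bool) vs Bool

Answer: FAIL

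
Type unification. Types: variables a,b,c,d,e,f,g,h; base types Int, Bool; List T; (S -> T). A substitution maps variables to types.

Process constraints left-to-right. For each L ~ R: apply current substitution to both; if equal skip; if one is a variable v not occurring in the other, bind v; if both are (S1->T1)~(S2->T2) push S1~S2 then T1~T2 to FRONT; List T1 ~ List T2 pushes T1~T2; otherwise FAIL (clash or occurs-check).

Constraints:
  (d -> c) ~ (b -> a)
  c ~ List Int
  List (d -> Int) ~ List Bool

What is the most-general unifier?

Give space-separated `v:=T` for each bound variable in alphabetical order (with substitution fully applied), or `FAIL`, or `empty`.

step 1: unify (d -> c) ~ (b -> a)  [subst: {-} | 2 pending]
  -> decompose arrow: push d~b, c~a
step 2: unify d ~ b  [subst: {-} | 3 pending]
  bind d := b
step 3: unify c ~ a  [subst: {d:=b} | 2 pending]
  bind c := a
step 4: unify a ~ List Int  [subst: {d:=b, c:=a} | 1 pending]
  bind a := List Int
step 5: unify List (b -> Int) ~ List Bool  [subst: {d:=b, c:=a, a:=List Int} | 0 pending]
  -> decompose List: push (b -> Int)~Bool
step 6: unify (b -> Int) ~ Bool  [subst: {d:=b, c:=a, a:=List Int} | 0 pending]
  clash: (b -> Int) vs Bool

Answer: FAIL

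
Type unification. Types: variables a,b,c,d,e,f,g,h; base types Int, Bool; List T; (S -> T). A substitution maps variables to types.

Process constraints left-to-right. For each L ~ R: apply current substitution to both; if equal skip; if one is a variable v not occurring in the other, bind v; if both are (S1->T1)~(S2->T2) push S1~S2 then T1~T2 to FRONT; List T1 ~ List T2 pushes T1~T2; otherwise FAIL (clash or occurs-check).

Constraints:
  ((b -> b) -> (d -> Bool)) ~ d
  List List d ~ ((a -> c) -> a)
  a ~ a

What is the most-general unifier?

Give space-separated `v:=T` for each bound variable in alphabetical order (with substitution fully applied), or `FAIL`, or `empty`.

Answer: FAIL

Derivation:
step 1: unify ((b -> b) -> (d -> Bool)) ~ d  [subst: {-} | 2 pending]
  occurs-check fail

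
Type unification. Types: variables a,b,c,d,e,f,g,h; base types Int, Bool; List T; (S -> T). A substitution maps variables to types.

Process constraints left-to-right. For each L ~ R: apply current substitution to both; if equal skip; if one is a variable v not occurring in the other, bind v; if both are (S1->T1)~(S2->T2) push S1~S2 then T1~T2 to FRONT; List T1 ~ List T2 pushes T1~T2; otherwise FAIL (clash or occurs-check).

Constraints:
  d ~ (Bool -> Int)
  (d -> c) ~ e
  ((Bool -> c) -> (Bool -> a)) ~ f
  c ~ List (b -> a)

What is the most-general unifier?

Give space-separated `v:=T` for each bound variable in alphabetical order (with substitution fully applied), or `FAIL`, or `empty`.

Answer: c:=List (b -> a) d:=(Bool -> Int) e:=((Bool -> Int) -> List (b -> a)) f:=((Bool -> List (b -> a)) -> (Bool -> a))

Derivation:
step 1: unify d ~ (Bool -> Int)  [subst: {-} | 3 pending]
  bind d := (Bool -> Int)
step 2: unify ((Bool -> Int) -> c) ~ e  [subst: {d:=(Bool -> Int)} | 2 pending]
  bind e := ((Bool -> Int) -> c)
step 3: unify ((Bool -> c) -> (Bool -> a)) ~ f  [subst: {d:=(Bool -> Int), e:=((Bool -> Int) -> c)} | 1 pending]
  bind f := ((Bool -> c) -> (Bool -> a))
step 4: unify c ~ List (b -> a)  [subst: {d:=(Bool -> Int), e:=((Bool -> Int) -> c), f:=((Bool -> c) -> (Bool -> a))} | 0 pending]
  bind c := List (b -> a)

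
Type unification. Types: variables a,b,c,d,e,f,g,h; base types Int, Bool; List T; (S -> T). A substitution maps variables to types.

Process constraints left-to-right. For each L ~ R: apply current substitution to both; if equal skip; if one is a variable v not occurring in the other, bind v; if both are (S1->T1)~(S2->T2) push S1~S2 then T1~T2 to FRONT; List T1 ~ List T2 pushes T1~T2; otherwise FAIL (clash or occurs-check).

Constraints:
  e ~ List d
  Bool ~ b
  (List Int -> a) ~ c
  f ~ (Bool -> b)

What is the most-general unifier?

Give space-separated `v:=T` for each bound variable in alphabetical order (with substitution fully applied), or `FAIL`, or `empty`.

Answer: b:=Bool c:=(List Int -> a) e:=List d f:=(Bool -> Bool)

Derivation:
step 1: unify e ~ List d  [subst: {-} | 3 pending]
  bind e := List d
step 2: unify Bool ~ b  [subst: {e:=List d} | 2 pending]
  bind b := Bool
step 3: unify (List Int -> a) ~ c  [subst: {e:=List d, b:=Bool} | 1 pending]
  bind c := (List Int -> a)
step 4: unify f ~ (Bool -> Bool)  [subst: {e:=List d, b:=Bool, c:=(List Int -> a)} | 0 pending]
  bind f := (Bool -> Bool)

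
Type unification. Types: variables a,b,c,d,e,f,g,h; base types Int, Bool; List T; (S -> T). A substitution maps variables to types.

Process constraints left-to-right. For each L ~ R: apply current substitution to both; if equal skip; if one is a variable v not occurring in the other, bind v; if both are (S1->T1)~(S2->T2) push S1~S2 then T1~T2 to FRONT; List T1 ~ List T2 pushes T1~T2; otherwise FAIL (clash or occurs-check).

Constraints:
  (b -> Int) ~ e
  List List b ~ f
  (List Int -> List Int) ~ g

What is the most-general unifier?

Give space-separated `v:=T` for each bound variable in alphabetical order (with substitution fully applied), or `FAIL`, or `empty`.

step 1: unify (b -> Int) ~ e  [subst: {-} | 2 pending]
  bind e := (b -> Int)
step 2: unify List List b ~ f  [subst: {e:=(b -> Int)} | 1 pending]
  bind f := List List b
step 3: unify (List Int -> List Int) ~ g  [subst: {e:=(b -> Int), f:=List List b} | 0 pending]
  bind g := (List Int -> List Int)

Answer: e:=(b -> Int) f:=List List b g:=(List Int -> List Int)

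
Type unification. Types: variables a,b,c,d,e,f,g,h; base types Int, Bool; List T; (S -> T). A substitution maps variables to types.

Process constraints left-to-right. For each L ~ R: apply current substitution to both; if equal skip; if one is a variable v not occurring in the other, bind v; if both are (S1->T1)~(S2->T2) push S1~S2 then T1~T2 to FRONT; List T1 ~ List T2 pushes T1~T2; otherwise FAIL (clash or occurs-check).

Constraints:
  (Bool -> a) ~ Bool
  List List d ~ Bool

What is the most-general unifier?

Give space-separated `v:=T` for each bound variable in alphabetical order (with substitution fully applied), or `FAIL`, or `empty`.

step 1: unify (Bool -> a) ~ Bool  [subst: {-} | 1 pending]
  clash: (Bool -> a) vs Bool

Answer: FAIL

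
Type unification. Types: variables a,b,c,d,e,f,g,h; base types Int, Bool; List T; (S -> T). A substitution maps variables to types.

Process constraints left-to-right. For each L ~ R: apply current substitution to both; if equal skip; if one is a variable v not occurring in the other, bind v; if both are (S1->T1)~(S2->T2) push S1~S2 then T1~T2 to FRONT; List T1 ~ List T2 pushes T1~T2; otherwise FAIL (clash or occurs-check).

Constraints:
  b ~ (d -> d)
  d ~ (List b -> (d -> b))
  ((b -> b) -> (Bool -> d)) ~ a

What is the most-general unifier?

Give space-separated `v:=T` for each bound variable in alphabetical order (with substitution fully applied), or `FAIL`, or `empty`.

step 1: unify b ~ (d -> d)  [subst: {-} | 2 pending]
  bind b := (d -> d)
step 2: unify d ~ (List (d -> d) -> (d -> (d -> d)))  [subst: {b:=(d -> d)} | 1 pending]
  occurs-check fail: d in (List (d -> d) -> (d -> (d -> d)))

Answer: FAIL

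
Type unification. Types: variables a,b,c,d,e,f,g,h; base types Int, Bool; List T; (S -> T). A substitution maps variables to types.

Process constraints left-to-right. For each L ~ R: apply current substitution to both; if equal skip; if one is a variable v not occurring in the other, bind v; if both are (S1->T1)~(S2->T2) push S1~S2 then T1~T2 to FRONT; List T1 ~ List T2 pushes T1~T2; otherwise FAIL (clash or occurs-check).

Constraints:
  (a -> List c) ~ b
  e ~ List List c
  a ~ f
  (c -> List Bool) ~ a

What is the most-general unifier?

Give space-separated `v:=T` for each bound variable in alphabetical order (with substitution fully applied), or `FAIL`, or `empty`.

Answer: a:=(c -> List Bool) b:=((c -> List Bool) -> List c) e:=List List c f:=(c -> List Bool)

Derivation:
step 1: unify (a -> List c) ~ b  [subst: {-} | 3 pending]
  bind b := (a -> List c)
step 2: unify e ~ List List c  [subst: {b:=(a -> List c)} | 2 pending]
  bind e := List List c
step 3: unify a ~ f  [subst: {b:=(a -> List c), e:=List List c} | 1 pending]
  bind a := f
step 4: unify (c -> List Bool) ~ f  [subst: {b:=(a -> List c), e:=List List c, a:=f} | 0 pending]
  bind f := (c -> List Bool)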